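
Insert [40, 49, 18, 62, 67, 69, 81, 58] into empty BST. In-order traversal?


Insert 40: root
Insert 49: R from 40
Insert 18: L from 40
Insert 62: R from 40 -> R from 49
Insert 67: R from 40 -> R from 49 -> R from 62
Insert 69: R from 40 -> R from 49 -> R from 62 -> R from 67
Insert 81: R from 40 -> R from 49 -> R from 62 -> R from 67 -> R from 69
Insert 58: R from 40 -> R from 49 -> L from 62

In-order: [18, 40, 49, 58, 62, 67, 69, 81]


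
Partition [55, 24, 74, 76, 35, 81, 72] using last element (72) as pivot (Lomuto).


Pivot: 72
  55 <= 72: advance i (no swap)
  24 <= 72: advance i (no swap)
  35 <= 72: swap -> [55, 24, 35, 76, 74, 81, 72]
Place pivot at 3: [55, 24, 35, 72, 74, 81, 76]

Partitioned: [55, 24, 35, 72, 74, 81, 76]


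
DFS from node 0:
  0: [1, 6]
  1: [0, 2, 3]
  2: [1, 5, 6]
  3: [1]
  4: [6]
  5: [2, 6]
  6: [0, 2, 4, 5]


Visit 0, push [6, 1]
Visit 1, push [3, 2]
Visit 2, push [6, 5]
Visit 5, push [6]
Visit 6, push [4]
Visit 4, push []
Visit 3, push []

DFS order: [0, 1, 2, 5, 6, 4, 3]


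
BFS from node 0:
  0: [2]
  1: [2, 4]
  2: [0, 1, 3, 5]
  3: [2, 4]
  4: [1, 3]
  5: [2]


Visit 0, enqueue [2]
Visit 2, enqueue [1, 3, 5]
Visit 1, enqueue [4]
Visit 3, enqueue []
Visit 5, enqueue []
Visit 4, enqueue []

BFS order: [0, 2, 1, 3, 5, 4]


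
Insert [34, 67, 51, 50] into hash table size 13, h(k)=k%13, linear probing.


Insert 34: h=8 -> slot 8
Insert 67: h=2 -> slot 2
Insert 51: h=12 -> slot 12
Insert 50: h=11 -> slot 11

Table: [None, None, 67, None, None, None, None, None, 34, None, None, 50, 51]


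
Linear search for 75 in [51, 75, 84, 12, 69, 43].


i=0: 51!=75
i=1: 75==75 found!

Found at 1, 2 comps


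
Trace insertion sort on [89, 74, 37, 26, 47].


Initial: [89, 74, 37, 26, 47]
Insert 74: [74, 89, 37, 26, 47]
Insert 37: [37, 74, 89, 26, 47]
Insert 26: [26, 37, 74, 89, 47]
Insert 47: [26, 37, 47, 74, 89]

Sorted: [26, 37, 47, 74, 89]


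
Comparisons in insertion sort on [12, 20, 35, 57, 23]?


Algorithm: insertion sort
Input: [12, 20, 35, 57, 23]
Sorted: [12, 20, 23, 35, 57]

6


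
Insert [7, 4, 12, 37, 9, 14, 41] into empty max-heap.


Insert 7: [7]
Insert 4: [7, 4]
Insert 12: [12, 4, 7]
Insert 37: [37, 12, 7, 4]
Insert 9: [37, 12, 7, 4, 9]
Insert 14: [37, 12, 14, 4, 9, 7]
Insert 41: [41, 12, 37, 4, 9, 7, 14]

Final heap: [41, 12, 37, 4, 9, 7, 14]


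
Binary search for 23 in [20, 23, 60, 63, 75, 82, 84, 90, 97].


Step 1: lo=0, hi=8, mid=4, val=75
Step 2: lo=0, hi=3, mid=1, val=23

Found at index 1


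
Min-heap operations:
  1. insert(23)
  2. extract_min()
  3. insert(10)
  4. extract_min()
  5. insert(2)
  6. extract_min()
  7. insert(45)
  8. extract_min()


insert(23) -> [23]
extract_min()->23, []
insert(10) -> [10]
extract_min()->10, []
insert(2) -> [2]
extract_min()->2, []
insert(45) -> [45]
extract_min()->45, []

Final heap: []


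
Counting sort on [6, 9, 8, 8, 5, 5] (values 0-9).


Input: [6, 9, 8, 8, 5, 5]
Counts: [0, 0, 0, 0, 0, 2, 1, 0, 2, 1]

Sorted: [5, 5, 6, 8, 8, 9]


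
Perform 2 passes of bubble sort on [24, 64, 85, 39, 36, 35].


Initial: [24, 64, 85, 39, 36, 35]
Pass 1: [24, 64, 39, 36, 35, 85] (3 swaps)
Pass 2: [24, 39, 36, 35, 64, 85] (3 swaps)

After 2 passes: [24, 39, 36, 35, 64, 85]


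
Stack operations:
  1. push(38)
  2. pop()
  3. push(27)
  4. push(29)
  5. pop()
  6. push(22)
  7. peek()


push(38) -> [38]
pop()->38, []
push(27) -> [27]
push(29) -> [27, 29]
pop()->29, [27]
push(22) -> [27, 22]
peek()->22

Final stack: [27, 22]


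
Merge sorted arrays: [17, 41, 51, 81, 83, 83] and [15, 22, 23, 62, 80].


Take 15 from B
Take 17 from A
Take 22 from B
Take 23 from B
Take 41 from A
Take 51 from A
Take 62 from B
Take 80 from B

Merged: [15, 17, 22, 23, 41, 51, 62, 80, 81, 83, 83]


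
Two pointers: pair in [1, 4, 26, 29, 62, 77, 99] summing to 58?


lo=0(1)+hi=6(99)=100
lo=0(1)+hi=5(77)=78
lo=0(1)+hi=4(62)=63
lo=0(1)+hi=3(29)=30
lo=1(4)+hi=3(29)=33
lo=2(26)+hi=3(29)=55

No pair found


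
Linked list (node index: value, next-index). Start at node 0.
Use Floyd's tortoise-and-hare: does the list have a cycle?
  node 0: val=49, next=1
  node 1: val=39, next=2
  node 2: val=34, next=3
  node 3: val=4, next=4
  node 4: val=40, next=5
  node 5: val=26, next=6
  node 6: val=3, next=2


Floyd's tortoise (slow, +1) and hare (fast, +2):
  init: slow=0, fast=0
  step 1: slow=1, fast=2
  step 2: slow=2, fast=4
  step 3: slow=3, fast=6
  step 4: slow=4, fast=3
  step 5: slow=5, fast=5
  slow == fast at node 5: cycle detected

Cycle: yes


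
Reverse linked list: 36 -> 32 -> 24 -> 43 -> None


Step 1: curr=36, set curr.next=prev(None) | reversed so far: 36
Step 2: curr=32, set curr.next=prev(36) | reversed so far: 32 -> 36
Step 3: curr=24, set curr.next=prev(32) | reversed so far: 24 -> 32 -> 36
Step 4: curr=43, set curr.next=prev(24) | reversed so far: 43 -> 24 -> 32 -> 36

43 -> 24 -> 32 -> 36 -> None


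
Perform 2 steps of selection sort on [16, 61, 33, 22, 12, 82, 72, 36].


Initial: [16, 61, 33, 22, 12, 82, 72, 36]
Step 1: min=12 at 4
  Swap: [12, 61, 33, 22, 16, 82, 72, 36]
Step 2: min=16 at 4
  Swap: [12, 16, 33, 22, 61, 82, 72, 36]

After 2 steps: [12, 16, 33, 22, 61, 82, 72, 36]


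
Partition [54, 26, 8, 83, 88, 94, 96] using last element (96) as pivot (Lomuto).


Pivot: 96
  54 <= 96: advance i (no swap)
  26 <= 96: advance i (no swap)
  8 <= 96: advance i (no swap)
  83 <= 96: advance i (no swap)
  88 <= 96: advance i (no swap)
  94 <= 96: advance i (no swap)
Place pivot at 6: [54, 26, 8, 83, 88, 94, 96]

Partitioned: [54, 26, 8, 83, 88, 94, 96]


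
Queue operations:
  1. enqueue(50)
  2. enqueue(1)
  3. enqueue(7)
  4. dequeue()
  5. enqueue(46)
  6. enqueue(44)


enqueue(50) -> [50]
enqueue(1) -> [50, 1]
enqueue(7) -> [50, 1, 7]
dequeue()->50, [1, 7]
enqueue(46) -> [1, 7, 46]
enqueue(44) -> [1, 7, 46, 44]

Final queue: [1, 7, 46, 44]


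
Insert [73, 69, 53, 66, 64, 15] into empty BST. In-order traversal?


Insert 73: root
Insert 69: L from 73
Insert 53: L from 73 -> L from 69
Insert 66: L from 73 -> L from 69 -> R from 53
Insert 64: L from 73 -> L from 69 -> R from 53 -> L from 66
Insert 15: L from 73 -> L from 69 -> L from 53

In-order: [15, 53, 64, 66, 69, 73]


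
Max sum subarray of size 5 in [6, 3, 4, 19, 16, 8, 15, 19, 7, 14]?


[0:5]: 48
[1:6]: 50
[2:7]: 62
[3:8]: 77
[4:9]: 65
[5:10]: 63

Max: 77 at [3:8]


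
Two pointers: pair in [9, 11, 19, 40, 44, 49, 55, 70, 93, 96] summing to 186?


lo=0(9)+hi=9(96)=105
lo=1(11)+hi=9(96)=107
lo=2(19)+hi=9(96)=115
lo=3(40)+hi=9(96)=136
lo=4(44)+hi=9(96)=140
lo=5(49)+hi=9(96)=145
lo=6(55)+hi=9(96)=151
lo=7(70)+hi=9(96)=166
lo=8(93)+hi=9(96)=189

No pair found


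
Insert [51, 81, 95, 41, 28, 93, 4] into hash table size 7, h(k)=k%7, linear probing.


Insert 51: h=2 -> slot 2
Insert 81: h=4 -> slot 4
Insert 95: h=4, 1 probes -> slot 5
Insert 41: h=6 -> slot 6
Insert 28: h=0 -> slot 0
Insert 93: h=2, 1 probes -> slot 3
Insert 4: h=4, 4 probes -> slot 1

Table: [28, 4, 51, 93, 81, 95, 41]


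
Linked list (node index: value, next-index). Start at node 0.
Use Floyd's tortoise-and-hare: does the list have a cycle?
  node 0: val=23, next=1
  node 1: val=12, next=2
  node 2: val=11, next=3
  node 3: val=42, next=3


Floyd's tortoise (slow, +1) and hare (fast, +2):
  init: slow=0, fast=0
  step 1: slow=1, fast=2
  step 2: slow=2, fast=3
  step 3: slow=3, fast=3
  slow == fast at node 3: cycle detected

Cycle: yes


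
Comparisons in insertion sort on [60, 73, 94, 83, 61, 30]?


Algorithm: insertion sort
Input: [60, 73, 94, 83, 61, 30]
Sorted: [30, 60, 61, 73, 83, 94]

13


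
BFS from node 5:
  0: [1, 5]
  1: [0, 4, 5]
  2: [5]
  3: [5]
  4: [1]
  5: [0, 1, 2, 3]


Visit 5, enqueue [0, 1, 2, 3]
Visit 0, enqueue []
Visit 1, enqueue [4]
Visit 2, enqueue []
Visit 3, enqueue []
Visit 4, enqueue []

BFS order: [5, 0, 1, 2, 3, 4]


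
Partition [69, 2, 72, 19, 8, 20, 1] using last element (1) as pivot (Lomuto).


Pivot: 1
Place pivot at 0: [1, 2, 72, 19, 8, 20, 69]

Partitioned: [1, 2, 72, 19, 8, 20, 69]


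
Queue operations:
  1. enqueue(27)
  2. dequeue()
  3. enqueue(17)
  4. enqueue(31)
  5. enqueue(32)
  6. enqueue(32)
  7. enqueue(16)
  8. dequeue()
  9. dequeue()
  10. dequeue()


enqueue(27) -> [27]
dequeue()->27, []
enqueue(17) -> [17]
enqueue(31) -> [17, 31]
enqueue(32) -> [17, 31, 32]
enqueue(32) -> [17, 31, 32, 32]
enqueue(16) -> [17, 31, 32, 32, 16]
dequeue()->17, [31, 32, 32, 16]
dequeue()->31, [32, 32, 16]
dequeue()->32, [32, 16]

Final queue: [32, 16]


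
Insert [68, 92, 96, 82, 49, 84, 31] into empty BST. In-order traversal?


Insert 68: root
Insert 92: R from 68
Insert 96: R from 68 -> R from 92
Insert 82: R from 68 -> L from 92
Insert 49: L from 68
Insert 84: R from 68 -> L from 92 -> R from 82
Insert 31: L from 68 -> L from 49

In-order: [31, 49, 68, 82, 84, 92, 96]


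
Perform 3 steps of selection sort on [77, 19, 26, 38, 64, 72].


Initial: [77, 19, 26, 38, 64, 72]
Step 1: min=19 at 1
  Swap: [19, 77, 26, 38, 64, 72]
Step 2: min=26 at 2
  Swap: [19, 26, 77, 38, 64, 72]
Step 3: min=38 at 3
  Swap: [19, 26, 38, 77, 64, 72]

After 3 steps: [19, 26, 38, 77, 64, 72]


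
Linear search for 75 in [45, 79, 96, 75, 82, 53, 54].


i=0: 45!=75
i=1: 79!=75
i=2: 96!=75
i=3: 75==75 found!

Found at 3, 4 comps


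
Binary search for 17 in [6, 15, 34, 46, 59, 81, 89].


Step 1: lo=0, hi=6, mid=3, val=46
Step 2: lo=0, hi=2, mid=1, val=15
Step 3: lo=2, hi=2, mid=2, val=34

Not found


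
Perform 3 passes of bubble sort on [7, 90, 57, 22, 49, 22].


Initial: [7, 90, 57, 22, 49, 22]
Pass 1: [7, 57, 22, 49, 22, 90] (4 swaps)
Pass 2: [7, 22, 49, 22, 57, 90] (3 swaps)
Pass 3: [7, 22, 22, 49, 57, 90] (1 swaps)

After 3 passes: [7, 22, 22, 49, 57, 90]


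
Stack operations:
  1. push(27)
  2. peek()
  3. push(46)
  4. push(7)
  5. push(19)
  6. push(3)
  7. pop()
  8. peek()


push(27) -> [27]
peek()->27
push(46) -> [27, 46]
push(7) -> [27, 46, 7]
push(19) -> [27, 46, 7, 19]
push(3) -> [27, 46, 7, 19, 3]
pop()->3, [27, 46, 7, 19]
peek()->19

Final stack: [27, 46, 7, 19]


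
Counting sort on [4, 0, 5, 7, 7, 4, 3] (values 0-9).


Input: [4, 0, 5, 7, 7, 4, 3]
Counts: [1, 0, 0, 1, 2, 1, 0, 2, 0, 0]

Sorted: [0, 3, 4, 4, 5, 7, 7]


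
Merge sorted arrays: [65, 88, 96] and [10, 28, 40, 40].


Take 10 from B
Take 28 from B
Take 40 from B
Take 40 from B

Merged: [10, 28, 40, 40, 65, 88, 96]


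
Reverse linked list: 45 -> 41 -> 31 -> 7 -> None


Step 1: curr=45, set curr.next=prev(None) | reversed so far: 45
Step 2: curr=41, set curr.next=prev(45) | reversed so far: 41 -> 45
Step 3: curr=31, set curr.next=prev(41) | reversed so far: 31 -> 41 -> 45
Step 4: curr=7, set curr.next=prev(31) | reversed so far: 7 -> 31 -> 41 -> 45

7 -> 31 -> 41 -> 45 -> None


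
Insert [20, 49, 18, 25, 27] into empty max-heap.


Insert 20: [20]
Insert 49: [49, 20]
Insert 18: [49, 20, 18]
Insert 25: [49, 25, 18, 20]
Insert 27: [49, 27, 18, 20, 25]

Final heap: [49, 27, 18, 20, 25]


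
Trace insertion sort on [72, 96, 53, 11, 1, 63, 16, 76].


Initial: [72, 96, 53, 11, 1, 63, 16, 76]
Insert 96: [72, 96, 53, 11, 1, 63, 16, 76]
Insert 53: [53, 72, 96, 11, 1, 63, 16, 76]
Insert 11: [11, 53, 72, 96, 1, 63, 16, 76]
Insert 1: [1, 11, 53, 72, 96, 63, 16, 76]
Insert 63: [1, 11, 53, 63, 72, 96, 16, 76]
Insert 16: [1, 11, 16, 53, 63, 72, 96, 76]
Insert 76: [1, 11, 16, 53, 63, 72, 76, 96]

Sorted: [1, 11, 16, 53, 63, 72, 76, 96]


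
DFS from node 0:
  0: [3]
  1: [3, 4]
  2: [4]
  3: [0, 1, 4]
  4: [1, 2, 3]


Visit 0, push [3]
Visit 3, push [4, 1]
Visit 1, push [4]
Visit 4, push [2]
Visit 2, push []

DFS order: [0, 3, 1, 4, 2]


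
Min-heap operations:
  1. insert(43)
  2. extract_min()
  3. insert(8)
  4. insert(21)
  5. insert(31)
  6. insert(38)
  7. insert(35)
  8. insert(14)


insert(43) -> [43]
extract_min()->43, []
insert(8) -> [8]
insert(21) -> [8, 21]
insert(31) -> [8, 21, 31]
insert(38) -> [8, 21, 31, 38]
insert(35) -> [8, 21, 31, 38, 35]
insert(14) -> [8, 21, 14, 38, 35, 31]

Final heap: [8, 21, 14, 38, 35, 31]


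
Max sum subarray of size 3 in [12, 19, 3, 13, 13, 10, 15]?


[0:3]: 34
[1:4]: 35
[2:5]: 29
[3:6]: 36
[4:7]: 38

Max: 38 at [4:7]


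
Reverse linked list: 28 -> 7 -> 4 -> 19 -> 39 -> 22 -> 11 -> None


Step 1: curr=28, set curr.next=prev(None) | reversed so far: 28
Step 2: curr=7, set curr.next=prev(28) | reversed so far: 7 -> 28
Step 3: curr=4, set curr.next=prev(7) | reversed so far: 4 -> 7 -> 28
Step 4: curr=19, set curr.next=prev(4) | reversed so far: 19 -> 4 -> 7 -> 28
Step 5: curr=39, set curr.next=prev(19) | reversed so far: 39 -> 19 -> 4 -> 7 -> 28
Step 6: curr=22, set curr.next=prev(39) | reversed so far: 22 -> 39 -> 19 -> 4 -> 7 -> 28
Step 7: curr=11, set curr.next=prev(22) | reversed so far: 11 -> 22 -> 39 -> 19 -> 4 -> 7 -> 28

11 -> 22 -> 39 -> 19 -> 4 -> 7 -> 28 -> None


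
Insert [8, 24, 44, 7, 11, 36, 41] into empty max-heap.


Insert 8: [8]
Insert 24: [24, 8]
Insert 44: [44, 8, 24]
Insert 7: [44, 8, 24, 7]
Insert 11: [44, 11, 24, 7, 8]
Insert 36: [44, 11, 36, 7, 8, 24]
Insert 41: [44, 11, 41, 7, 8, 24, 36]

Final heap: [44, 11, 41, 7, 8, 24, 36]


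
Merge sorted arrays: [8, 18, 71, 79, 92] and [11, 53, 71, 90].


Take 8 from A
Take 11 from B
Take 18 from A
Take 53 from B
Take 71 from A
Take 71 from B
Take 79 from A
Take 90 from B

Merged: [8, 11, 18, 53, 71, 71, 79, 90, 92]


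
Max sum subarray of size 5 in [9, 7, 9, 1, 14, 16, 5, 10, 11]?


[0:5]: 40
[1:6]: 47
[2:7]: 45
[3:8]: 46
[4:9]: 56

Max: 56 at [4:9]


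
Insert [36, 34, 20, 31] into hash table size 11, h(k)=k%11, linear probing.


Insert 36: h=3 -> slot 3
Insert 34: h=1 -> slot 1
Insert 20: h=9 -> slot 9
Insert 31: h=9, 1 probes -> slot 10

Table: [None, 34, None, 36, None, None, None, None, None, 20, 31]


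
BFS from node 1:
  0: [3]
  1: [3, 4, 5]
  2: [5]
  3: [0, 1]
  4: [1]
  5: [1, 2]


Visit 1, enqueue [3, 4, 5]
Visit 3, enqueue [0]
Visit 4, enqueue []
Visit 5, enqueue [2]
Visit 0, enqueue []
Visit 2, enqueue []

BFS order: [1, 3, 4, 5, 0, 2]


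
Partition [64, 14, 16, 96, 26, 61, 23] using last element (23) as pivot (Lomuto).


Pivot: 23
  14 <= 23: swap -> [14, 64, 16, 96, 26, 61, 23]
  16 <= 23: swap -> [14, 16, 64, 96, 26, 61, 23]
Place pivot at 2: [14, 16, 23, 96, 26, 61, 64]

Partitioned: [14, 16, 23, 96, 26, 61, 64]


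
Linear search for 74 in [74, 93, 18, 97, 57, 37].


i=0: 74==74 found!

Found at 0, 1 comps


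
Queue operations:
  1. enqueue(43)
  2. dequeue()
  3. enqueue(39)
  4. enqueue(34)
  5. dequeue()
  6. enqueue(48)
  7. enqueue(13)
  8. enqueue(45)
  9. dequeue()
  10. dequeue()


enqueue(43) -> [43]
dequeue()->43, []
enqueue(39) -> [39]
enqueue(34) -> [39, 34]
dequeue()->39, [34]
enqueue(48) -> [34, 48]
enqueue(13) -> [34, 48, 13]
enqueue(45) -> [34, 48, 13, 45]
dequeue()->34, [48, 13, 45]
dequeue()->48, [13, 45]

Final queue: [13, 45]


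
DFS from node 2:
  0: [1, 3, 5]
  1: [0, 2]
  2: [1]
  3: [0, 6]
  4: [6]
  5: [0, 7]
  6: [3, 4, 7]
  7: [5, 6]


Visit 2, push [1]
Visit 1, push [0]
Visit 0, push [5, 3]
Visit 3, push [6]
Visit 6, push [7, 4]
Visit 4, push []
Visit 7, push [5]
Visit 5, push []

DFS order: [2, 1, 0, 3, 6, 4, 7, 5]


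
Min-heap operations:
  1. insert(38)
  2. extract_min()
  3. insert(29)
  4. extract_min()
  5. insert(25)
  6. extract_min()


insert(38) -> [38]
extract_min()->38, []
insert(29) -> [29]
extract_min()->29, []
insert(25) -> [25]
extract_min()->25, []

Final heap: []


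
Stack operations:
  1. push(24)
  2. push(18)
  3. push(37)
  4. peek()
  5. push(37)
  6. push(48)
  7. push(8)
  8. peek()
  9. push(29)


push(24) -> [24]
push(18) -> [24, 18]
push(37) -> [24, 18, 37]
peek()->37
push(37) -> [24, 18, 37, 37]
push(48) -> [24, 18, 37, 37, 48]
push(8) -> [24, 18, 37, 37, 48, 8]
peek()->8
push(29) -> [24, 18, 37, 37, 48, 8, 29]

Final stack: [24, 18, 37, 37, 48, 8, 29]


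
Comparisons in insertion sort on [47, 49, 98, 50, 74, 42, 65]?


Algorithm: insertion sort
Input: [47, 49, 98, 50, 74, 42, 65]
Sorted: [42, 47, 49, 50, 65, 74, 98]

14


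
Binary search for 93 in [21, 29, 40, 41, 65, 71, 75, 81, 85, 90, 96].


Step 1: lo=0, hi=10, mid=5, val=71
Step 2: lo=6, hi=10, mid=8, val=85
Step 3: lo=9, hi=10, mid=9, val=90
Step 4: lo=10, hi=10, mid=10, val=96

Not found


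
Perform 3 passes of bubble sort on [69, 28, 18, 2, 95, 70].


Initial: [69, 28, 18, 2, 95, 70]
Pass 1: [28, 18, 2, 69, 70, 95] (4 swaps)
Pass 2: [18, 2, 28, 69, 70, 95] (2 swaps)
Pass 3: [2, 18, 28, 69, 70, 95] (1 swaps)

After 3 passes: [2, 18, 28, 69, 70, 95]


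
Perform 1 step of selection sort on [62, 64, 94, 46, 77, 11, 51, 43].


Initial: [62, 64, 94, 46, 77, 11, 51, 43]
Step 1: min=11 at 5
  Swap: [11, 64, 94, 46, 77, 62, 51, 43]

After 1 step: [11, 64, 94, 46, 77, 62, 51, 43]


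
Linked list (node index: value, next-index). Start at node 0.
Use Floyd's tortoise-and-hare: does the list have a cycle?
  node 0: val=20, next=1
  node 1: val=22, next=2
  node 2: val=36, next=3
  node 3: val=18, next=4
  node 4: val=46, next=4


Floyd's tortoise (slow, +1) and hare (fast, +2):
  init: slow=0, fast=0
  step 1: slow=1, fast=2
  step 2: slow=2, fast=4
  step 3: slow=3, fast=4
  step 4: slow=4, fast=4
  slow == fast at node 4: cycle detected

Cycle: yes


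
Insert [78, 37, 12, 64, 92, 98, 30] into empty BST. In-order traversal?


Insert 78: root
Insert 37: L from 78
Insert 12: L from 78 -> L from 37
Insert 64: L from 78 -> R from 37
Insert 92: R from 78
Insert 98: R from 78 -> R from 92
Insert 30: L from 78 -> L from 37 -> R from 12

In-order: [12, 30, 37, 64, 78, 92, 98]


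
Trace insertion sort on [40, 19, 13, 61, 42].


Initial: [40, 19, 13, 61, 42]
Insert 19: [19, 40, 13, 61, 42]
Insert 13: [13, 19, 40, 61, 42]
Insert 61: [13, 19, 40, 61, 42]
Insert 42: [13, 19, 40, 42, 61]

Sorted: [13, 19, 40, 42, 61]


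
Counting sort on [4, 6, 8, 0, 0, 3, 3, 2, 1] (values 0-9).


Input: [4, 6, 8, 0, 0, 3, 3, 2, 1]
Counts: [2, 1, 1, 2, 1, 0, 1, 0, 1, 0]

Sorted: [0, 0, 1, 2, 3, 3, 4, 6, 8]


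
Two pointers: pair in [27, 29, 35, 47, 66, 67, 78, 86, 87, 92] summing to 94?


lo=0(27)+hi=9(92)=119
lo=0(27)+hi=8(87)=114
lo=0(27)+hi=7(86)=113
lo=0(27)+hi=6(78)=105
lo=0(27)+hi=5(67)=94

Yes: 27+67=94


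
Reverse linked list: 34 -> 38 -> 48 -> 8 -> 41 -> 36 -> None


Step 1: curr=34, set curr.next=prev(None) | reversed so far: 34
Step 2: curr=38, set curr.next=prev(34) | reversed so far: 38 -> 34
Step 3: curr=48, set curr.next=prev(38) | reversed so far: 48 -> 38 -> 34
Step 4: curr=8, set curr.next=prev(48) | reversed so far: 8 -> 48 -> 38 -> 34
Step 5: curr=41, set curr.next=prev(8) | reversed so far: 41 -> 8 -> 48 -> 38 -> 34
Step 6: curr=36, set curr.next=prev(41) | reversed so far: 36 -> 41 -> 8 -> 48 -> 38 -> 34

36 -> 41 -> 8 -> 48 -> 38 -> 34 -> None


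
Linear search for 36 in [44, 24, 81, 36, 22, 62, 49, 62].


i=0: 44!=36
i=1: 24!=36
i=2: 81!=36
i=3: 36==36 found!

Found at 3, 4 comps


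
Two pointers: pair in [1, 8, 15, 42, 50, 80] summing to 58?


lo=0(1)+hi=5(80)=81
lo=0(1)+hi=4(50)=51
lo=1(8)+hi=4(50)=58

Yes: 8+50=58


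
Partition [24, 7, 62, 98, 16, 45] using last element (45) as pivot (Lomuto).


Pivot: 45
  24 <= 45: advance i (no swap)
  7 <= 45: advance i (no swap)
  16 <= 45: swap -> [24, 7, 16, 98, 62, 45]
Place pivot at 3: [24, 7, 16, 45, 62, 98]

Partitioned: [24, 7, 16, 45, 62, 98]


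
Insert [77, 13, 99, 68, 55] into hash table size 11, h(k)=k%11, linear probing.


Insert 77: h=0 -> slot 0
Insert 13: h=2 -> slot 2
Insert 99: h=0, 1 probes -> slot 1
Insert 68: h=2, 1 probes -> slot 3
Insert 55: h=0, 4 probes -> slot 4

Table: [77, 99, 13, 68, 55, None, None, None, None, None, None]


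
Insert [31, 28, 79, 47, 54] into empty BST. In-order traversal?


Insert 31: root
Insert 28: L from 31
Insert 79: R from 31
Insert 47: R from 31 -> L from 79
Insert 54: R from 31 -> L from 79 -> R from 47

In-order: [28, 31, 47, 54, 79]


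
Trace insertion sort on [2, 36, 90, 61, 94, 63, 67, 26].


Initial: [2, 36, 90, 61, 94, 63, 67, 26]
Insert 36: [2, 36, 90, 61, 94, 63, 67, 26]
Insert 90: [2, 36, 90, 61, 94, 63, 67, 26]
Insert 61: [2, 36, 61, 90, 94, 63, 67, 26]
Insert 94: [2, 36, 61, 90, 94, 63, 67, 26]
Insert 63: [2, 36, 61, 63, 90, 94, 67, 26]
Insert 67: [2, 36, 61, 63, 67, 90, 94, 26]
Insert 26: [2, 26, 36, 61, 63, 67, 90, 94]

Sorted: [2, 26, 36, 61, 63, 67, 90, 94]


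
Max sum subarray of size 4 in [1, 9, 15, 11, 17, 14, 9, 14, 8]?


[0:4]: 36
[1:5]: 52
[2:6]: 57
[3:7]: 51
[4:8]: 54
[5:9]: 45

Max: 57 at [2:6]


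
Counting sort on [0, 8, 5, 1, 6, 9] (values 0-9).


Input: [0, 8, 5, 1, 6, 9]
Counts: [1, 1, 0, 0, 0, 1, 1, 0, 1, 1]

Sorted: [0, 1, 5, 6, 8, 9]


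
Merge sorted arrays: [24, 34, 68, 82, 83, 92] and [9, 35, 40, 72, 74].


Take 9 from B
Take 24 from A
Take 34 from A
Take 35 from B
Take 40 from B
Take 68 from A
Take 72 from B
Take 74 from B

Merged: [9, 24, 34, 35, 40, 68, 72, 74, 82, 83, 92]


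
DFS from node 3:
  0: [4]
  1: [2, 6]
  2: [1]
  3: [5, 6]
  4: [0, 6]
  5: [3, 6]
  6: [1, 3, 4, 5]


Visit 3, push [6, 5]
Visit 5, push [6]
Visit 6, push [4, 1]
Visit 1, push [2]
Visit 2, push []
Visit 4, push [0]
Visit 0, push []

DFS order: [3, 5, 6, 1, 2, 4, 0]


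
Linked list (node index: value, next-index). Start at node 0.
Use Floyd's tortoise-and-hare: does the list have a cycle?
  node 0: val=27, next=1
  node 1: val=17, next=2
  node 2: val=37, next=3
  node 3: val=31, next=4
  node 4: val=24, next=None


Floyd's tortoise (slow, +1) and hare (fast, +2):
  init: slow=0, fast=0
  step 1: slow=1, fast=2
  step 2: slow=2, fast=4
  step 3: fast -> None, no cycle

Cycle: no


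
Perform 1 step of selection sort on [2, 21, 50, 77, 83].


Initial: [2, 21, 50, 77, 83]
Step 1: min=2 at 0
  Swap: [2, 21, 50, 77, 83]

After 1 step: [2, 21, 50, 77, 83]


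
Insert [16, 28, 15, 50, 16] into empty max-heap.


Insert 16: [16]
Insert 28: [28, 16]
Insert 15: [28, 16, 15]
Insert 50: [50, 28, 15, 16]
Insert 16: [50, 28, 15, 16, 16]

Final heap: [50, 28, 15, 16, 16]


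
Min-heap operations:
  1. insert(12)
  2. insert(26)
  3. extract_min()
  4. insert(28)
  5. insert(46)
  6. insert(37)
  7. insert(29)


insert(12) -> [12]
insert(26) -> [12, 26]
extract_min()->12, [26]
insert(28) -> [26, 28]
insert(46) -> [26, 28, 46]
insert(37) -> [26, 28, 46, 37]
insert(29) -> [26, 28, 46, 37, 29]

Final heap: [26, 28, 46, 37, 29]


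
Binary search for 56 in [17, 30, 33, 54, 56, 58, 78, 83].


Step 1: lo=0, hi=7, mid=3, val=54
Step 2: lo=4, hi=7, mid=5, val=58
Step 3: lo=4, hi=4, mid=4, val=56

Found at index 4


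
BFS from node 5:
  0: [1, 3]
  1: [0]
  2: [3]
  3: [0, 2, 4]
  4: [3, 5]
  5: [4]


Visit 5, enqueue [4]
Visit 4, enqueue [3]
Visit 3, enqueue [0, 2]
Visit 0, enqueue [1]
Visit 2, enqueue []
Visit 1, enqueue []

BFS order: [5, 4, 3, 0, 2, 1]


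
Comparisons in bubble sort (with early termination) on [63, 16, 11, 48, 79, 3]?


Algorithm: bubble sort (with early termination)
Input: [63, 16, 11, 48, 79, 3]
Sorted: [3, 11, 16, 48, 63, 79]

15


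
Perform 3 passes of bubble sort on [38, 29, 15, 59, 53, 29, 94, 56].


Initial: [38, 29, 15, 59, 53, 29, 94, 56]
Pass 1: [29, 15, 38, 53, 29, 59, 56, 94] (5 swaps)
Pass 2: [15, 29, 38, 29, 53, 56, 59, 94] (3 swaps)
Pass 3: [15, 29, 29, 38, 53, 56, 59, 94] (1 swaps)

After 3 passes: [15, 29, 29, 38, 53, 56, 59, 94]


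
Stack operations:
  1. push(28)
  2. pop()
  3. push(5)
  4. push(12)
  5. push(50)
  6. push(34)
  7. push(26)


push(28) -> [28]
pop()->28, []
push(5) -> [5]
push(12) -> [5, 12]
push(50) -> [5, 12, 50]
push(34) -> [5, 12, 50, 34]
push(26) -> [5, 12, 50, 34, 26]

Final stack: [5, 12, 50, 34, 26]


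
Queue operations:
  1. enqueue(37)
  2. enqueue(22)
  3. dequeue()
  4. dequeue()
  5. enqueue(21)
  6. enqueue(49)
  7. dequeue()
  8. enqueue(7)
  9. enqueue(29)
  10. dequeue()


enqueue(37) -> [37]
enqueue(22) -> [37, 22]
dequeue()->37, [22]
dequeue()->22, []
enqueue(21) -> [21]
enqueue(49) -> [21, 49]
dequeue()->21, [49]
enqueue(7) -> [49, 7]
enqueue(29) -> [49, 7, 29]
dequeue()->49, [7, 29]

Final queue: [7, 29]


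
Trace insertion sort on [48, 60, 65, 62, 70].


Initial: [48, 60, 65, 62, 70]
Insert 60: [48, 60, 65, 62, 70]
Insert 65: [48, 60, 65, 62, 70]
Insert 62: [48, 60, 62, 65, 70]
Insert 70: [48, 60, 62, 65, 70]

Sorted: [48, 60, 62, 65, 70]


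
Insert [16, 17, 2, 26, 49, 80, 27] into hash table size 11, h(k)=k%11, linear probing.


Insert 16: h=5 -> slot 5
Insert 17: h=6 -> slot 6
Insert 2: h=2 -> slot 2
Insert 26: h=4 -> slot 4
Insert 49: h=5, 2 probes -> slot 7
Insert 80: h=3 -> slot 3
Insert 27: h=5, 3 probes -> slot 8

Table: [None, None, 2, 80, 26, 16, 17, 49, 27, None, None]


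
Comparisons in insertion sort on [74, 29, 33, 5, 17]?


Algorithm: insertion sort
Input: [74, 29, 33, 5, 17]
Sorted: [5, 17, 29, 33, 74]

10


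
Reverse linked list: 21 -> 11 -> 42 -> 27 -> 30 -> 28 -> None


Step 1: curr=21, set curr.next=prev(None) | reversed so far: 21
Step 2: curr=11, set curr.next=prev(21) | reversed so far: 11 -> 21
Step 3: curr=42, set curr.next=prev(11) | reversed so far: 42 -> 11 -> 21
Step 4: curr=27, set curr.next=prev(42) | reversed so far: 27 -> 42 -> 11 -> 21
Step 5: curr=30, set curr.next=prev(27) | reversed so far: 30 -> 27 -> 42 -> 11 -> 21
Step 6: curr=28, set curr.next=prev(30) | reversed so far: 28 -> 30 -> 27 -> 42 -> 11 -> 21

28 -> 30 -> 27 -> 42 -> 11 -> 21 -> None


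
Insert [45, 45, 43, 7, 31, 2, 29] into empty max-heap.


Insert 45: [45]
Insert 45: [45, 45]
Insert 43: [45, 45, 43]
Insert 7: [45, 45, 43, 7]
Insert 31: [45, 45, 43, 7, 31]
Insert 2: [45, 45, 43, 7, 31, 2]
Insert 29: [45, 45, 43, 7, 31, 2, 29]

Final heap: [45, 45, 43, 7, 31, 2, 29]


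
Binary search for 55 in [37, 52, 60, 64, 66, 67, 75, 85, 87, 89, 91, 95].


Step 1: lo=0, hi=11, mid=5, val=67
Step 2: lo=0, hi=4, mid=2, val=60
Step 3: lo=0, hi=1, mid=0, val=37
Step 4: lo=1, hi=1, mid=1, val=52

Not found


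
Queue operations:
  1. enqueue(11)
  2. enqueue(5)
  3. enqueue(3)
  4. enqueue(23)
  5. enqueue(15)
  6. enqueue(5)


enqueue(11) -> [11]
enqueue(5) -> [11, 5]
enqueue(3) -> [11, 5, 3]
enqueue(23) -> [11, 5, 3, 23]
enqueue(15) -> [11, 5, 3, 23, 15]
enqueue(5) -> [11, 5, 3, 23, 15, 5]

Final queue: [11, 5, 3, 23, 15, 5]


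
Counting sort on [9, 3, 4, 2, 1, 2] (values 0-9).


Input: [9, 3, 4, 2, 1, 2]
Counts: [0, 1, 2, 1, 1, 0, 0, 0, 0, 1]

Sorted: [1, 2, 2, 3, 4, 9]


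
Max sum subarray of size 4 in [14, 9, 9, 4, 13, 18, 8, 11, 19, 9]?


[0:4]: 36
[1:5]: 35
[2:6]: 44
[3:7]: 43
[4:8]: 50
[5:9]: 56
[6:10]: 47

Max: 56 at [5:9]


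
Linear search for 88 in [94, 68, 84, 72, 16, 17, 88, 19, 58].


i=0: 94!=88
i=1: 68!=88
i=2: 84!=88
i=3: 72!=88
i=4: 16!=88
i=5: 17!=88
i=6: 88==88 found!

Found at 6, 7 comps


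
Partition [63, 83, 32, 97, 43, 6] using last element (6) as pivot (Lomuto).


Pivot: 6
Place pivot at 0: [6, 83, 32, 97, 43, 63]

Partitioned: [6, 83, 32, 97, 43, 63]


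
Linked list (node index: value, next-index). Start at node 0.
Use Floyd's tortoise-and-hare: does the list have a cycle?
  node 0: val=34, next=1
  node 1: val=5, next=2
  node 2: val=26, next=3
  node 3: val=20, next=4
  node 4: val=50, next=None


Floyd's tortoise (slow, +1) and hare (fast, +2):
  init: slow=0, fast=0
  step 1: slow=1, fast=2
  step 2: slow=2, fast=4
  step 3: fast -> None, no cycle

Cycle: no


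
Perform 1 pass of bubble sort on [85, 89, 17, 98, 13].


Initial: [85, 89, 17, 98, 13]
Pass 1: [85, 17, 89, 13, 98] (2 swaps)

After 1 pass: [85, 17, 89, 13, 98]


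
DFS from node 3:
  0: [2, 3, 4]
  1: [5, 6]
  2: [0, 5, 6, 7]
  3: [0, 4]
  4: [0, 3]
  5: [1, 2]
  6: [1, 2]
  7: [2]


Visit 3, push [4, 0]
Visit 0, push [4, 2]
Visit 2, push [7, 6, 5]
Visit 5, push [1]
Visit 1, push [6]
Visit 6, push []
Visit 7, push []
Visit 4, push []

DFS order: [3, 0, 2, 5, 1, 6, 7, 4]


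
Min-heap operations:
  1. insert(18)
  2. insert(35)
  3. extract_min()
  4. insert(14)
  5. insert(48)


insert(18) -> [18]
insert(35) -> [18, 35]
extract_min()->18, [35]
insert(14) -> [14, 35]
insert(48) -> [14, 35, 48]

Final heap: [14, 35, 48]


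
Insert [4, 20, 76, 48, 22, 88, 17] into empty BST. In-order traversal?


Insert 4: root
Insert 20: R from 4
Insert 76: R from 4 -> R from 20
Insert 48: R from 4 -> R from 20 -> L from 76
Insert 22: R from 4 -> R from 20 -> L from 76 -> L from 48
Insert 88: R from 4 -> R from 20 -> R from 76
Insert 17: R from 4 -> L from 20

In-order: [4, 17, 20, 22, 48, 76, 88]


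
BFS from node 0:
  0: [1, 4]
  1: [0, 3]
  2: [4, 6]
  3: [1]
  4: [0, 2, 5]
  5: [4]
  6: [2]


Visit 0, enqueue [1, 4]
Visit 1, enqueue [3]
Visit 4, enqueue [2, 5]
Visit 3, enqueue []
Visit 2, enqueue [6]
Visit 5, enqueue []
Visit 6, enqueue []

BFS order: [0, 1, 4, 3, 2, 5, 6]


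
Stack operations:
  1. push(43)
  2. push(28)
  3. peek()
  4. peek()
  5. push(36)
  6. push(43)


push(43) -> [43]
push(28) -> [43, 28]
peek()->28
peek()->28
push(36) -> [43, 28, 36]
push(43) -> [43, 28, 36, 43]

Final stack: [43, 28, 36, 43]


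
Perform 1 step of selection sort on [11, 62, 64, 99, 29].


Initial: [11, 62, 64, 99, 29]
Step 1: min=11 at 0
  Swap: [11, 62, 64, 99, 29]

After 1 step: [11, 62, 64, 99, 29]


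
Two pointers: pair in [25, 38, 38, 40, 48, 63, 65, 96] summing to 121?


lo=0(25)+hi=7(96)=121

Yes: 25+96=121


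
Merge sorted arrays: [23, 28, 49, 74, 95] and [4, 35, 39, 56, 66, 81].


Take 4 from B
Take 23 from A
Take 28 from A
Take 35 from B
Take 39 from B
Take 49 from A
Take 56 from B
Take 66 from B
Take 74 from A
Take 81 from B

Merged: [4, 23, 28, 35, 39, 49, 56, 66, 74, 81, 95]


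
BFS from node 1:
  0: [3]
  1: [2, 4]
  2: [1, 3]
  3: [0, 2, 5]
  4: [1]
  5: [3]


Visit 1, enqueue [2, 4]
Visit 2, enqueue [3]
Visit 4, enqueue []
Visit 3, enqueue [0, 5]
Visit 0, enqueue []
Visit 5, enqueue []

BFS order: [1, 2, 4, 3, 0, 5]


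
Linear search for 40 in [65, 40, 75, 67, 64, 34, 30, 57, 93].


i=0: 65!=40
i=1: 40==40 found!

Found at 1, 2 comps


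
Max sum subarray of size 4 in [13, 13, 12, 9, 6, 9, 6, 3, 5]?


[0:4]: 47
[1:5]: 40
[2:6]: 36
[3:7]: 30
[4:8]: 24
[5:9]: 23

Max: 47 at [0:4]


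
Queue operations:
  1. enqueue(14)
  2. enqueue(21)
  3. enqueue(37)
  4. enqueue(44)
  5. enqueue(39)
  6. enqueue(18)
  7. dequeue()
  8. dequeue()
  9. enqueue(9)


enqueue(14) -> [14]
enqueue(21) -> [14, 21]
enqueue(37) -> [14, 21, 37]
enqueue(44) -> [14, 21, 37, 44]
enqueue(39) -> [14, 21, 37, 44, 39]
enqueue(18) -> [14, 21, 37, 44, 39, 18]
dequeue()->14, [21, 37, 44, 39, 18]
dequeue()->21, [37, 44, 39, 18]
enqueue(9) -> [37, 44, 39, 18, 9]

Final queue: [37, 44, 39, 18, 9]


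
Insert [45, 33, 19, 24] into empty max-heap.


Insert 45: [45]
Insert 33: [45, 33]
Insert 19: [45, 33, 19]
Insert 24: [45, 33, 19, 24]

Final heap: [45, 33, 19, 24]


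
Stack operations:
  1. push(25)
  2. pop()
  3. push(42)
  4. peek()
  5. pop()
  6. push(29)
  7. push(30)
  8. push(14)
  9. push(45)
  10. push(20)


push(25) -> [25]
pop()->25, []
push(42) -> [42]
peek()->42
pop()->42, []
push(29) -> [29]
push(30) -> [29, 30]
push(14) -> [29, 30, 14]
push(45) -> [29, 30, 14, 45]
push(20) -> [29, 30, 14, 45, 20]

Final stack: [29, 30, 14, 45, 20]


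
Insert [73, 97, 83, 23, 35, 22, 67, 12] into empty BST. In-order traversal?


Insert 73: root
Insert 97: R from 73
Insert 83: R from 73 -> L from 97
Insert 23: L from 73
Insert 35: L from 73 -> R from 23
Insert 22: L from 73 -> L from 23
Insert 67: L from 73 -> R from 23 -> R from 35
Insert 12: L from 73 -> L from 23 -> L from 22

In-order: [12, 22, 23, 35, 67, 73, 83, 97]


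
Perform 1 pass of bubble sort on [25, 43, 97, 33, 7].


Initial: [25, 43, 97, 33, 7]
Pass 1: [25, 43, 33, 7, 97] (2 swaps)

After 1 pass: [25, 43, 33, 7, 97]


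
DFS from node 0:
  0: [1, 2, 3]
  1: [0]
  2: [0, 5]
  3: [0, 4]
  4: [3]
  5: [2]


Visit 0, push [3, 2, 1]
Visit 1, push []
Visit 2, push [5]
Visit 5, push []
Visit 3, push [4]
Visit 4, push []

DFS order: [0, 1, 2, 5, 3, 4]


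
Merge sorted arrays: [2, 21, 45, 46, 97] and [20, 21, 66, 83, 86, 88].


Take 2 from A
Take 20 from B
Take 21 from A
Take 21 from B
Take 45 from A
Take 46 from A
Take 66 from B
Take 83 from B
Take 86 from B
Take 88 from B

Merged: [2, 20, 21, 21, 45, 46, 66, 83, 86, 88, 97]


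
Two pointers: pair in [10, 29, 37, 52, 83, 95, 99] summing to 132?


lo=0(10)+hi=6(99)=109
lo=1(29)+hi=6(99)=128
lo=2(37)+hi=6(99)=136
lo=2(37)+hi=5(95)=132

Yes: 37+95=132


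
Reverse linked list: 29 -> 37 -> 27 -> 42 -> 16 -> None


Step 1: curr=29, set curr.next=prev(None) | reversed so far: 29
Step 2: curr=37, set curr.next=prev(29) | reversed so far: 37 -> 29
Step 3: curr=27, set curr.next=prev(37) | reversed so far: 27 -> 37 -> 29
Step 4: curr=42, set curr.next=prev(27) | reversed so far: 42 -> 27 -> 37 -> 29
Step 5: curr=16, set curr.next=prev(42) | reversed so far: 16 -> 42 -> 27 -> 37 -> 29

16 -> 42 -> 27 -> 37 -> 29 -> None


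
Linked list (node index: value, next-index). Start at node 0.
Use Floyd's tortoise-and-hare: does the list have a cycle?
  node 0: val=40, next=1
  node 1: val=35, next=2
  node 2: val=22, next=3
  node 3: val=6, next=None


Floyd's tortoise (slow, +1) and hare (fast, +2):
  init: slow=0, fast=0
  step 1: slow=1, fast=2
  step 2: fast 2->3->None, no cycle

Cycle: no


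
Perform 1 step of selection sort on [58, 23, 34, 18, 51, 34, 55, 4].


Initial: [58, 23, 34, 18, 51, 34, 55, 4]
Step 1: min=4 at 7
  Swap: [4, 23, 34, 18, 51, 34, 55, 58]

After 1 step: [4, 23, 34, 18, 51, 34, 55, 58]


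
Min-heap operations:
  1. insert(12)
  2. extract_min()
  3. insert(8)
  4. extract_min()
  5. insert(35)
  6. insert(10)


insert(12) -> [12]
extract_min()->12, []
insert(8) -> [8]
extract_min()->8, []
insert(35) -> [35]
insert(10) -> [10, 35]

Final heap: [10, 35]


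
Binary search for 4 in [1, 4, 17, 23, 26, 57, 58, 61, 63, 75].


Step 1: lo=0, hi=9, mid=4, val=26
Step 2: lo=0, hi=3, mid=1, val=4

Found at index 1


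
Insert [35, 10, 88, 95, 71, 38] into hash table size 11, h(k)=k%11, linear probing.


Insert 35: h=2 -> slot 2
Insert 10: h=10 -> slot 10
Insert 88: h=0 -> slot 0
Insert 95: h=7 -> slot 7
Insert 71: h=5 -> slot 5
Insert 38: h=5, 1 probes -> slot 6

Table: [88, None, 35, None, None, 71, 38, 95, None, None, 10]


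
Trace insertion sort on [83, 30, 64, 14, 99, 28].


Initial: [83, 30, 64, 14, 99, 28]
Insert 30: [30, 83, 64, 14, 99, 28]
Insert 64: [30, 64, 83, 14, 99, 28]
Insert 14: [14, 30, 64, 83, 99, 28]
Insert 99: [14, 30, 64, 83, 99, 28]
Insert 28: [14, 28, 30, 64, 83, 99]

Sorted: [14, 28, 30, 64, 83, 99]


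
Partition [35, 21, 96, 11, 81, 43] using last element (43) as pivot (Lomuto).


Pivot: 43
  35 <= 43: advance i (no swap)
  21 <= 43: advance i (no swap)
  11 <= 43: swap -> [35, 21, 11, 96, 81, 43]
Place pivot at 3: [35, 21, 11, 43, 81, 96]

Partitioned: [35, 21, 11, 43, 81, 96]


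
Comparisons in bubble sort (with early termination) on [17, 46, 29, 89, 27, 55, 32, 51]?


Algorithm: bubble sort (with early termination)
Input: [17, 46, 29, 89, 27, 55, 32, 51]
Sorted: [17, 27, 29, 32, 46, 51, 55, 89]

22


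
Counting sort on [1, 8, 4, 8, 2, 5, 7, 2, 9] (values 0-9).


Input: [1, 8, 4, 8, 2, 5, 7, 2, 9]
Counts: [0, 1, 2, 0, 1, 1, 0, 1, 2, 1]

Sorted: [1, 2, 2, 4, 5, 7, 8, 8, 9]


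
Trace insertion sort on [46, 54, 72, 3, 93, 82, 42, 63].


Initial: [46, 54, 72, 3, 93, 82, 42, 63]
Insert 54: [46, 54, 72, 3, 93, 82, 42, 63]
Insert 72: [46, 54, 72, 3, 93, 82, 42, 63]
Insert 3: [3, 46, 54, 72, 93, 82, 42, 63]
Insert 93: [3, 46, 54, 72, 93, 82, 42, 63]
Insert 82: [3, 46, 54, 72, 82, 93, 42, 63]
Insert 42: [3, 42, 46, 54, 72, 82, 93, 63]
Insert 63: [3, 42, 46, 54, 63, 72, 82, 93]

Sorted: [3, 42, 46, 54, 63, 72, 82, 93]


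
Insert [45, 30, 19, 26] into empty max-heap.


Insert 45: [45]
Insert 30: [45, 30]
Insert 19: [45, 30, 19]
Insert 26: [45, 30, 19, 26]

Final heap: [45, 30, 19, 26]


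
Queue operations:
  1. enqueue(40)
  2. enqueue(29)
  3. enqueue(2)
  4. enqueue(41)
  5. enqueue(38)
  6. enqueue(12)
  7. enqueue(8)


enqueue(40) -> [40]
enqueue(29) -> [40, 29]
enqueue(2) -> [40, 29, 2]
enqueue(41) -> [40, 29, 2, 41]
enqueue(38) -> [40, 29, 2, 41, 38]
enqueue(12) -> [40, 29, 2, 41, 38, 12]
enqueue(8) -> [40, 29, 2, 41, 38, 12, 8]

Final queue: [40, 29, 2, 41, 38, 12, 8]


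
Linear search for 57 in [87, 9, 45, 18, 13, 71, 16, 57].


i=0: 87!=57
i=1: 9!=57
i=2: 45!=57
i=3: 18!=57
i=4: 13!=57
i=5: 71!=57
i=6: 16!=57
i=7: 57==57 found!

Found at 7, 8 comps


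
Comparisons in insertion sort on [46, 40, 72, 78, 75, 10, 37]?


Algorithm: insertion sort
Input: [46, 40, 72, 78, 75, 10, 37]
Sorted: [10, 37, 40, 46, 72, 75, 78]

16


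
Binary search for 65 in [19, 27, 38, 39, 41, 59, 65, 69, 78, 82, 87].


Step 1: lo=0, hi=10, mid=5, val=59
Step 2: lo=6, hi=10, mid=8, val=78
Step 3: lo=6, hi=7, mid=6, val=65

Found at index 6


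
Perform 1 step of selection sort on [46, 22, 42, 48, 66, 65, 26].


Initial: [46, 22, 42, 48, 66, 65, 26]
Step 1: min=22 at 1
  Swap: [22, 46, 42, 48, 66, 65, 26]

After 1 step: [22, 46, 42, 48, 66, 65, 26]


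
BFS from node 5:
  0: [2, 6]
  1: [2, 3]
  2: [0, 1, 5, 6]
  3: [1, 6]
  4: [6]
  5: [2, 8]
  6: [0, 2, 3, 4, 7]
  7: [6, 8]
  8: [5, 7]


Visit 5, enqueue [2, 8]
Visit 2, enqueue [0, 1, 6]
Visit 8, enqueue [7]
Visit 0, enqueue []
Visit 1, enqueue [3]
Visit 6, enqueue [4]
Visit 7, enqueue []
Visit 3, enqueue []
Visit 4, enqueue []

BFS order: [5, 2, 8, 0, 1, 6, 7, 3, 4]


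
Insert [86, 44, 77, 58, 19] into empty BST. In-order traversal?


Insert 86: root
Insert 44: L from 86
Insert 77: L from 86 -> R from 44
Insert 58: L from 86 -> R from 44 -> L from 77
Insert 19: L from 86 -> L from 44

In-order: [19, 44, 58, 77, 86]


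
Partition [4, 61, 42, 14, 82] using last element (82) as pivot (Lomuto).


Pivot: 82
  4 <= 82: advance i (no swap)
  61 <= 82: advance i (no swap)
  42 <= 82: advance i (no swap)
  14 <= 82: advance i (no swap)
Place pivot at 4: [4, 61, 42, 14, 82]

Partitioned: [4, 61, 42, 14, 82]


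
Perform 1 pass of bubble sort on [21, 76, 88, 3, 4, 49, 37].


Initial: [21, 76, 88, 3, 4, 49, 37]
Pass 1: [21, 76, 3, 4, 49, 37, 88] (4 swaps)

After 1 pass: [21, 76, 3, 4, 49, 37, 88]


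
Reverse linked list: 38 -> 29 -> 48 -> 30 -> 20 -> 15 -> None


Step 1: curr=38, set curr.next=prev(None) | reversed so far: 38
Step 2: curr=29, set curr.next=prev(38) | reversed so far: 29 -> 38
Step 3: curr=48, set curr.next=prev(29) | reversed so far: 48 -> 29 -> 38
Step 4: curr=30, set curr.next=prev(48) | reversed so far: 30 -> 48 -> 29 -> 38
Step 5: curr=20, set curr.next=prev(30) | reversed so far: 20 -> 30 -> 48 -> 29 -> 38
Step 6: curr=15, set curr.next=prev(20) | reversed so far: 15 -> 20 -> 30 -> 48 -> 29 -> 38

15 -> 20 -> 30 -> 48 -> 29 -> 38 -> None


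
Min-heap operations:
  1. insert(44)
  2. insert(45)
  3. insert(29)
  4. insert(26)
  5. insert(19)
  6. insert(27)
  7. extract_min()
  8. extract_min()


insert(44) -> [44]
insert(45) -> [44, 45]
insert(29) -> [29, 45, 44]
insert(26) -> [26, 29, 44, 45]
insert(19) -> [19, 26, 44, 45, 29]
insert(27) -> [19, 26, 27, 45, 29, 44]
extract_min()->19, [26, 29, 27, 45, 44]
extract_min()->26, [27, 29, 44, 45]

Final heap: [27, 29, 44, 45]


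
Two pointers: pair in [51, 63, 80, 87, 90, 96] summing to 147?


lo=0(51)+hi=5(96)=147

Yes: 51+96=147


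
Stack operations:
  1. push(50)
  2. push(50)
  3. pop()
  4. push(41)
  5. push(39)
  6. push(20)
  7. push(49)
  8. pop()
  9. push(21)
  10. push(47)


push(50) -> [50]
push(50) -> [50, 50]
pop()->50, [50]
push(41) -> [50, 41]
push(39) -> [50, 41, 39]
push(20) -> [50, 41, 39, 20]
push(49) -> [50, 41, 39, 20, 49]
pop()->49, [50, 41, 39, 20]
push(21) -> [50, 41, 39, 20, 21]
push(47) -> [50, 41, 39, 20, 21, 47]

Final stack: [50, 41, 39, 20, 21, 47]
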